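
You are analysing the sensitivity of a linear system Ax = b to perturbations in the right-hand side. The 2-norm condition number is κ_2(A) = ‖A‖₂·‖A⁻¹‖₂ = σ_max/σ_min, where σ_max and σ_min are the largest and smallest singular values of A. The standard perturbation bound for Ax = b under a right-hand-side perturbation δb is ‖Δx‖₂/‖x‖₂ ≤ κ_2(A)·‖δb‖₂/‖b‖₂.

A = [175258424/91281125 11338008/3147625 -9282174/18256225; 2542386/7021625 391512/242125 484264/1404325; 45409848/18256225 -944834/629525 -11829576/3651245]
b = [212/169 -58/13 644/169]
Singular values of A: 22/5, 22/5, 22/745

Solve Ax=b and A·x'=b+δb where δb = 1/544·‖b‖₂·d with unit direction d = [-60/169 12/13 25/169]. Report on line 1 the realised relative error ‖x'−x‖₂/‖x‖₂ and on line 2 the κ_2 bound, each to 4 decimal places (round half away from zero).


largest singular value 22/5, smallest 22/745
κ = σ_max/σ_min = (22/5)/(22/745) = 149.0000
worst-case relative error ≤ 149.0000 × 1/544 = 0.2739
solve Ax = b  →  x = [-93.6295 37.4909 -90.4263]
2-norm of b is 6.0000; of x, 135.4584
δb = ε·‖b‖·d = [-0.0039 0.0102 0.0016]; solving A·Δx = δb gives ‖Δx‖ = 0.3735
relative error = 0.0028
so the bound overstates the realised error by a factor of ≈ 99.3361 (computed from the unrounded values)

0.0028
0.2739


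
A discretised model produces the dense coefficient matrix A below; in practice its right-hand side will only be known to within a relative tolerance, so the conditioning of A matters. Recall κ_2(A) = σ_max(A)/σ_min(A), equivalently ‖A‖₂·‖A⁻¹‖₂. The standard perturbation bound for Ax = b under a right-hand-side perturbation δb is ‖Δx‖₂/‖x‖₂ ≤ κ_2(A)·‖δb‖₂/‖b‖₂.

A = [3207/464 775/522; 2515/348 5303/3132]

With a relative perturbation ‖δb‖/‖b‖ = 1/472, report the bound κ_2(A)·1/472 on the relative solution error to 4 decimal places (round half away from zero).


M = AᵀA = [230401/2304 58315/2592; 58315/2592 59149/11664]. tr(M)=19608865/186624, det(M)=2825761/2985984
solving λ² − 19608865/186624·λ + 2825761/2985984 = 0 gives λ = 1681/16, 1681/186624
σ_max=√(1681/16)=(41/4), σ_min=√(1681/186624)=(41/432) → κ = 108.0000
worst-case relative error ≤ 108.0000 × 1/472 = 0.2288

0.2288


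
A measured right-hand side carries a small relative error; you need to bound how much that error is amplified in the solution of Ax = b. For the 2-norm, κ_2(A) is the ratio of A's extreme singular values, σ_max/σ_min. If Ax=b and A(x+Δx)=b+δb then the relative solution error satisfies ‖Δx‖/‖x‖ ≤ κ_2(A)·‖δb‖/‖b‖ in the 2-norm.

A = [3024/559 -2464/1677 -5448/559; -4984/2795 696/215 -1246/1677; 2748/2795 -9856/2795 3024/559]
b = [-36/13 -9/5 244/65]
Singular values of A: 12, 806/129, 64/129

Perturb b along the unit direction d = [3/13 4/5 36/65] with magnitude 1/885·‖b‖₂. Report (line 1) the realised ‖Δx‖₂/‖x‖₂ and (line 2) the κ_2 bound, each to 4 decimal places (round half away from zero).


0.0195
0.0273

largest singular value 12, smallest 64/129
κ = σ_max/σ_min = 12/(64/129) = 24.1875
bound on ‖Δx‖/‖x‖: κ·ε = 24.1875·1/885 = 0.0273
solve Ax = b  →  x = [0.1377 -0.3841 0.4185]
‖b‖₂ = 5.0000 and ‖x‖₂ = 0.5845
δb = ε·‖b‖·d = [0.0013 0.0045 0.0031]; solving A·Δx = δb gives ‖Δx‖ = 0.0114
dividing the unrounded norms, ‖Δx‖/‖x‖ = 0.0195
tightness: 0.0195 against a bound of 0.0273 (unrounded ratio ≈ 0.7128)


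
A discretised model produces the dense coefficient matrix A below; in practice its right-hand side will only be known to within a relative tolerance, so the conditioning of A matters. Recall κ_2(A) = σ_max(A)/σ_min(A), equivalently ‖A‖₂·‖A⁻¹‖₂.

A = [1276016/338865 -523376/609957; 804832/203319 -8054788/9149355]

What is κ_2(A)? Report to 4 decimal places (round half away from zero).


384.7500

form AᵀA = [36679922944/1228853025 -2971052672/442387089; -2971052672/442387089 150430627984/99537095025] with trace 1856933008/59213025 and determinant 9834496/1480325625
eigenvalues of AᵀA: λ = (tr ± √(tr²−4·det))/2 = 784/25, 12544/59213025
σ_max=√(784/25)=(28/5), σ_min=√(12544/59213025)=(112/7695) → κ = 384.7500


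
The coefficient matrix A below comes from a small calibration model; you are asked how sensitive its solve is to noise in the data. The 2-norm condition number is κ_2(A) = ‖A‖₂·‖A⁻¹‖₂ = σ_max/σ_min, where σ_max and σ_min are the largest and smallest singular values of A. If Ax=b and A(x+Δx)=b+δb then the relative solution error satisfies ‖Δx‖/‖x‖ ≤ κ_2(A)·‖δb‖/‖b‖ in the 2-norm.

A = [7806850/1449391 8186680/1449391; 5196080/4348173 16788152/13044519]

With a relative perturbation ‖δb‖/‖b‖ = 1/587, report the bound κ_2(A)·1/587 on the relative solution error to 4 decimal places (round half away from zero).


form AᵀA = [342368476900/11247238809 1078442305360/33741716427; 1078442305360/33741716427 3397145824384/101225149281] with trace 7703284324/120362841 and determinant 4000000/120362841
eigenvalues of AᵀA: λ = (tr ± √(tr²−4·det))/2 = 64, 62500/120362841
so κ_2 = √(64 / (62500/120362841)) = 351.0720
κ_2(A)·‖δb‖/‖b‖ = 0.5981

0.5981


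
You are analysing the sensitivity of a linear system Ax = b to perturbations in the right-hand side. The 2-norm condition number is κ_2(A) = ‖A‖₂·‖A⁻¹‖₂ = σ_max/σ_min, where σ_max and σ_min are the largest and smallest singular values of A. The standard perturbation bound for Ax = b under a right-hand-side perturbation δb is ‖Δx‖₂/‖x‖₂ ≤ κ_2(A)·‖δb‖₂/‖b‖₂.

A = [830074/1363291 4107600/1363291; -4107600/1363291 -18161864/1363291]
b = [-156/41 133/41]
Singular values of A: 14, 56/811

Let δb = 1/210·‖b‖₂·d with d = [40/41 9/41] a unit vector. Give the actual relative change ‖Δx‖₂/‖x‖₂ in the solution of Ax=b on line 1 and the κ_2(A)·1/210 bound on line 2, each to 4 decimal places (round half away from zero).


0.0079
0.9655

from the listed singular values, σ₁ = 14, σ_n = 56/811
κ_2(A) = 14 / (56/811) = 202.7500
perturbation bound = 202.7500·1/210 = 0.9655
solve Ax = b  →  x = [42.3240 -9.8158]
‖b‖₂ = 5.0000 and ‖x‖₂ = 43.4474
with δb = [0.0232 0.0052], A·Δx = δb → ‖Δx‖ = 0.3448
relative error = 0.0079
tightness: 0.0079 against a bound of 0.9655 (unrounded ratio ≈ 0.0082)


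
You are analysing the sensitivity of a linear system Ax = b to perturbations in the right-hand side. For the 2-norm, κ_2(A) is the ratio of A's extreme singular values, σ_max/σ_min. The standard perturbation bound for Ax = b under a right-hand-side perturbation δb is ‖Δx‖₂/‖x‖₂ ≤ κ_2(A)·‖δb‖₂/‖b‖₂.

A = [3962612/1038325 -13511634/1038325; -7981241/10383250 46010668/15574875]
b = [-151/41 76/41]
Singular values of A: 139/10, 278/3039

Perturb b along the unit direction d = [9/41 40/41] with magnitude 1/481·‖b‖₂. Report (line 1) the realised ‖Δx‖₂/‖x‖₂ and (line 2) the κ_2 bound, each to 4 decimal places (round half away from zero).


0.0086
0.3159

from the listed singular values, σ₁ = 139/10, σ_n = 278/3039
κ = σ_max/σ_min = (139/10)/(278/3039) = 151.9500
bound on ‖Δx‖/‖x‖: κ·ε = 151.9500·1/481 = 0.3159
solve Ax = b  →  x = [10.4138 3.3371]
‖b‖ = 4.1231, ‖x‖ = 10.9354
δb = ε·‖b‖·d = [0.0019 0.0084]; solving A·Δx = δb gives ‖Δx‖ = 0.0937
dividing the unrounded norms, ‖Δx‖/‖x‖ = 0.0086
realised/bound (from unrounded values) ≈ 0.0271


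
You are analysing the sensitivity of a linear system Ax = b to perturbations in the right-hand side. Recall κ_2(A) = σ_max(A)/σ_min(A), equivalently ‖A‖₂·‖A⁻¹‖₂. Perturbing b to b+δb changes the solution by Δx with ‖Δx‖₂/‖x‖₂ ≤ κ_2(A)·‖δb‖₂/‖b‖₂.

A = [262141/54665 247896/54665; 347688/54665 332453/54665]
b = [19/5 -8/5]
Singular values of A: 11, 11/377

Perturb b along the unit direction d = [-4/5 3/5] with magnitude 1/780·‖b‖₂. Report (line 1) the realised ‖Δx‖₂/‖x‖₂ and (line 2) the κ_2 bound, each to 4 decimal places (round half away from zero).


0.0013
0.4833

σ_max = 11, σ_min = 11/377
κ_2(A) = 11 / (11/377) = 377.0000
bound on ‖Δx‖/‖x‖: κ·ε = 377.0000·1/780 = 0.4833
solve Ax = b  →  x = [94.6113 -99.2100]
‖b‖ = 4.1231, ‖x‖ = 137.0909
δb = ε·‖b‖·d = [-0.0042 0.0032]; solving A·Δx = δb gives ‖Δx‖ = 0.1812
realised ‖Δx‖/‖x‖ = 0.0013
realised/bound (from unrounded values) ≈ 0.0027


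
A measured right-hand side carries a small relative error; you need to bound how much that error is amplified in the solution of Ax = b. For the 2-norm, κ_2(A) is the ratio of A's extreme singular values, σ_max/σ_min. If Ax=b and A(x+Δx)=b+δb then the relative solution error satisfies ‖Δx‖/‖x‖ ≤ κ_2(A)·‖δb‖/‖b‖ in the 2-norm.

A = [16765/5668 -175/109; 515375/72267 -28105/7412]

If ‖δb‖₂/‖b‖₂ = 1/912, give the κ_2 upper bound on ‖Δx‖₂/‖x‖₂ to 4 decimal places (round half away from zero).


0.3586

AᵀA = [29472384025/494439696 -327467000/10300827; -327467000/10300827 931501025/54937744]; tr = 65494625/855432, det = 1500625/27373824
λ_max, λ_min = (65494625/855432 ± √67021647555625/11433811041)/2 = 1225/16, 1225/1710864
κ = σ_max/σ_min = (35/4)/(35/1308) = 327.0000
κ_2(A)·‖δb‖/‖b‖ = 0.3586


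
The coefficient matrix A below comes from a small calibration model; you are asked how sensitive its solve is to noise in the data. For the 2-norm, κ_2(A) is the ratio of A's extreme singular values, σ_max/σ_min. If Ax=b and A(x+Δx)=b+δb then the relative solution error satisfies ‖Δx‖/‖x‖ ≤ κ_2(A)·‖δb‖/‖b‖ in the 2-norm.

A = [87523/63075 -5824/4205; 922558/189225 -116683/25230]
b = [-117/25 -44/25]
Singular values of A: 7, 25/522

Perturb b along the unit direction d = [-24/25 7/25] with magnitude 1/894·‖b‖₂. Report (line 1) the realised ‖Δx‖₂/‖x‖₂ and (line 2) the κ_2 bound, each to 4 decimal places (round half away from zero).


from the listed singular values, σ₁ = 7, σ_n = 25/522
condition number: 7 ÷ (25/522) = 146.1600
worst-case relative error ≤ 146.1600 × 1/894 = 0.1635
solve Ax = b  →  x = [57.2897 60.7756]
‖b‖₂ = 5.0000 and ‖x‖₂ = 83.5211
re-solving with b+δb shifts x by Δx of norm 0.1168
dividing the unrounded norms, ‖Δx‖/‖x‖ = 0.0014
realised/bound (from unrounded values) ≈ 0.0086

0.0014
0.1635


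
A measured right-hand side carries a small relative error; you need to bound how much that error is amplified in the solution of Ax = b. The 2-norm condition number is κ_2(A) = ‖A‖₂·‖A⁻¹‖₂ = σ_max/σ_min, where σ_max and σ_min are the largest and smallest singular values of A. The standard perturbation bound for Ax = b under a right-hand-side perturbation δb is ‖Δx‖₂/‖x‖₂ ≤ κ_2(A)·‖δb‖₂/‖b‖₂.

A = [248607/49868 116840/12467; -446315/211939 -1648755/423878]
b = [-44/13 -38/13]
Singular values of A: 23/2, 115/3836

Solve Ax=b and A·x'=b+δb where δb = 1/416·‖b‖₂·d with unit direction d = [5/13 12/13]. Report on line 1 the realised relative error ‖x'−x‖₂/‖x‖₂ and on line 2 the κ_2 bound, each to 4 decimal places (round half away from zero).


σ_max = 23/2, σ_min = 115/3836
κ_2(A) = (23/2) / (115/3836) = 383.6000
bound on ‖Δx‖/‖x‖: κ·ε = 383.6000·1/416 = 0.9221
solve Ax = b  →  x = [117.6471 -62.9422]
‖b‖ = 4.4721, ‖x‖ = 133.4262
re-solving with b+δb shifts x by Δx of norm 0.3586
realised ‖Δx‖/‖x‖ = 0.0027
so the bound overstates the realised error by a factor of ≈ 343.1026 (computed from the unrounded values)

0.0027
0.9221


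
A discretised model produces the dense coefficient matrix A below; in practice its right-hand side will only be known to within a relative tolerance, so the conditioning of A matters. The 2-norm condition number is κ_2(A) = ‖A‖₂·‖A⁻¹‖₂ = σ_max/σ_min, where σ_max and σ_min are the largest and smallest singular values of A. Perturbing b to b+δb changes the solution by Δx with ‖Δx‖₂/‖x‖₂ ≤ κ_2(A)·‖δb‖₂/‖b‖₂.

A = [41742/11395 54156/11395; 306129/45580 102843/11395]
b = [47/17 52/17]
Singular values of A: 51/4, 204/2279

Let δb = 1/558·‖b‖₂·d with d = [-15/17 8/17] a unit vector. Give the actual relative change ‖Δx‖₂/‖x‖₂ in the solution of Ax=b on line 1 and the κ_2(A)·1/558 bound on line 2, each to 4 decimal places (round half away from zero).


largest singular value 51/4, smallest 204/2279
κ = σ_max/σ_min = (51/4)/(204/2279) = 142.4375
worst-case relative error ≤ 142.4375 × 1/558 = 0.2553
solve Ax = b  →  x = [9.1255 -6.4520]
2-norm of b is 4.1231; of x, 11.1760
re-solving with b+δb shifts x by Δx of norm 0.0825
realised ‖Δx‖/‖x‖ = 0.0074
realised/bound (from unrounded values) ≈ 0.0289

0.0074
0.2553


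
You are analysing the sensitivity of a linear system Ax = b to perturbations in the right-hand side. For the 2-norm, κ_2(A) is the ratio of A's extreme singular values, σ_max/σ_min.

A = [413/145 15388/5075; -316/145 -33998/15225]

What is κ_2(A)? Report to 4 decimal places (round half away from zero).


109.2000

AᵀA = [373/29 41116/3045; 41116/3045 4533764/319725]; tr = 298141/11025, det = 676/11025
solving λ² − 298141/11025·λ + 676/11025 = 0 gives λ = 676/25, 1/441
κ = σ_max/σ_min = (26/5)/(1/21) = 109.2000


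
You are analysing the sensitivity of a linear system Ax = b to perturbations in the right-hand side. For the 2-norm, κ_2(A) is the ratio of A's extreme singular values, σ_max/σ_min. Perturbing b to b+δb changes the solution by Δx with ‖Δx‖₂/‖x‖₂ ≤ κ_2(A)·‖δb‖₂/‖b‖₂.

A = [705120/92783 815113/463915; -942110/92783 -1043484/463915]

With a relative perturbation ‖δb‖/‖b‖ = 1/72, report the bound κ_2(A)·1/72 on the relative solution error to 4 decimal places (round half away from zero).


3.1431

AᵀA = [1384765466500/8608685089 311565837960/8608685089; 311565837960/8608685089 70130722441/8608685089]; tr = 865494461/5121169, det = 2856100/5121169
solving λ² − 865494461/5121169·λ + 2856100/5121169 = 0 gives λ = 169, 16900/5121169
κ_2(A) = √(λ_max/λ_min) = √(169 / (16900/5121169)) = 226.3000
perturbation bound = 226.3000·1/72 = 3.1431


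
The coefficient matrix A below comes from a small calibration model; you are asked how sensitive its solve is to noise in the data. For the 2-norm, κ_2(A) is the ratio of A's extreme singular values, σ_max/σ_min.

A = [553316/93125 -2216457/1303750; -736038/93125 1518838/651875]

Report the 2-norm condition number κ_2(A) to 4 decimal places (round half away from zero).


260.7500

AᵀA = [33916421332/346890625 -69244921782/2428234375; -69244921782/2428234375 565606284553/67990562500]; tr = 2308231957/21756980, det = 112550881/679905625
solving λ² − 2308231957/21756980·λ + 112550881/679905625 = 0 gives λ = 10609/100, 42436/27196225
κ = σ_max/σ_min = (103/10)/(206/5215) = 260.7500


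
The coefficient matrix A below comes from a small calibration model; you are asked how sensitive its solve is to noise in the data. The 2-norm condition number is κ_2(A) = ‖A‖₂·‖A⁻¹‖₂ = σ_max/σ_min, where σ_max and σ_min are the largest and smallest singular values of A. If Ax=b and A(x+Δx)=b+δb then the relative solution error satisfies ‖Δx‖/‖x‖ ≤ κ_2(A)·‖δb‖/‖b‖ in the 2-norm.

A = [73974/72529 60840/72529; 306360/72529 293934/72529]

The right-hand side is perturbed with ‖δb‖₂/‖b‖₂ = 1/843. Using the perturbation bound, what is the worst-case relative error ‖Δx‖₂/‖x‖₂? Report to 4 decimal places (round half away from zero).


form AᵀA = [59088996/3129361 56246400/3129361; 56246400/3129361 53598276/3129361] with trace 133992/3721 and determinant 1296/3721
λ_max, λ_min = (133992/3721 ± √17934566400/13845841)/2 = 36, 36/3721
κ = σ_max/σ_min = 6/(6/61) = 61.0000
perturbation bound = 61.0000·1/843 = 0.0724

0.0724


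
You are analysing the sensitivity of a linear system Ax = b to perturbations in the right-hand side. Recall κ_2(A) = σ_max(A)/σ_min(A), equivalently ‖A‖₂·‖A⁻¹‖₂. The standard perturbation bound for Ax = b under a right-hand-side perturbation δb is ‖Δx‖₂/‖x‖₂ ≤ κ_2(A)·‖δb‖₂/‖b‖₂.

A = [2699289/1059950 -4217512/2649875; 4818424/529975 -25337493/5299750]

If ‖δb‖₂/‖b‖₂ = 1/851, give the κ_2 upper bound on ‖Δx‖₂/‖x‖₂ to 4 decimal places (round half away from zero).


0.0586

form AᵀA = [160248000769/1797590404 -106776854496/2246988005; -106776854496/2246988005 1141021090249/44939760100] with trace 8905226833/77750450 and determinant 131079601/24880144
eigenvalues of AᵀA: λ = (tr ± √(tr²−4·det))/2 = 11449/100, 286225/6220036
κ = σ_max/σ_min = (107/10)/(535/2494) = 49.8800
worst-case relative error ≤ 49.8800 × 1/851 = 0.0586


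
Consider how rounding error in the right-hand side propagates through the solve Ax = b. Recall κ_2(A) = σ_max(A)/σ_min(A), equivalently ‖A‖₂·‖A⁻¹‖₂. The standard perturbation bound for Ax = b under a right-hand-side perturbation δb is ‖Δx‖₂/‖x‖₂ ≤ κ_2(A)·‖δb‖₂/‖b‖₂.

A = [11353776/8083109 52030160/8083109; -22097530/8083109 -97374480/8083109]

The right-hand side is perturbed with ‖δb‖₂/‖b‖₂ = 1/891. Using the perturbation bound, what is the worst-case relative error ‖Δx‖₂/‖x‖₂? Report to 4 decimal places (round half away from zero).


0.3254

M = AᵀA = [2135671493284/226078377529 9489530363040/226078377529; 9489530363040/226078377529 42176217664000/226078377529]. tr(M)=26360433764/134490409, det(M)=61465600/134490409
eigenvalues of AᵀA: λ = (tr ± √(tr²−4·det))/2 = 196, 313600/134490409
κ = σ_max/σ_min = 14/(560/11597) = 289.9250
κ_2(A)·‖δb‖/‖b‖ = 0.3254


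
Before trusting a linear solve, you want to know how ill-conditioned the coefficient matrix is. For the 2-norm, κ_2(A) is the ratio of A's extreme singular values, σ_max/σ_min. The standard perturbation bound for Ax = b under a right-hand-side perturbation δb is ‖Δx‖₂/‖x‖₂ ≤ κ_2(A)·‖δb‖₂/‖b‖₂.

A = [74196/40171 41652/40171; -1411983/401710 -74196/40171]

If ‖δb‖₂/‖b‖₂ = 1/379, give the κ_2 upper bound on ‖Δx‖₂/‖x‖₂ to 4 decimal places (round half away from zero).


M = AᵀA = [8803462401/558376900 234719046/27918845; 234719046/27918845 25051680/5583769]. tr(M)=39130209/1932100, det(M)=26244/483025
solving λ² − 39130209/1932100·λ + 26244/483025 = 0 gives λ = 81/4, 1296/483025
κ = σ_max/σ_min = (9/2)/(36/695) = 86.8750
perturbation bound = 86.8750·1/379 = 0.2292

0.2292


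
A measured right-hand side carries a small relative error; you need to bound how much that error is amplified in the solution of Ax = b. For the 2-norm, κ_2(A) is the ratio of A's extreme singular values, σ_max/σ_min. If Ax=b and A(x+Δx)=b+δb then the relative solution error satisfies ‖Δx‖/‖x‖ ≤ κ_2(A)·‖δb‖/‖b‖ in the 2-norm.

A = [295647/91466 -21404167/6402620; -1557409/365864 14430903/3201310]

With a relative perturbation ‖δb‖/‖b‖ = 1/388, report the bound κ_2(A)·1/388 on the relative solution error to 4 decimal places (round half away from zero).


0.4552

form AᵀA = [131863350725/4615740224 -242282577465/8077545392; -242282577465/8077545392 1780885807649/56542817744] with trace 468443014349/7799009344 and determinant 14430015625/124784149504
solving λ² − 468443014349/7799009344·λ + 14430015625/124784149504 = 0 gives λ = 961/16, 15015625/7799009344
σ_max=√(961/16)=(31/4), σ_min=√(15015625/7799009344)=(3875/88312) → κ = 176.6240
bound on ‖Δx‖/‖x‖: κ·ε = 176.6240·1/388 = 0.4552


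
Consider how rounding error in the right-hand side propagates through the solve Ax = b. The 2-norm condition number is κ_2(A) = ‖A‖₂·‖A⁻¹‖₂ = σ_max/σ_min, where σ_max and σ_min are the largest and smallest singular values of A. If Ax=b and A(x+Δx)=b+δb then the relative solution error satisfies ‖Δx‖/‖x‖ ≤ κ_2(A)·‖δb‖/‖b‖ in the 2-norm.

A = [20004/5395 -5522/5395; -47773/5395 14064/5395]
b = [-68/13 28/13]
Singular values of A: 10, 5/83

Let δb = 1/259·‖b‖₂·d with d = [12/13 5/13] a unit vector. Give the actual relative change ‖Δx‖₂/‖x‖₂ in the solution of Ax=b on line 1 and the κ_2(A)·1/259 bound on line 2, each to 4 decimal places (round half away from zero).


0.0055
0.6409

from the listed singular values, σ₁ = 10, σ_n = 5/83
condition number: 10 ÷ (5/83) = 166.0000
κ_2(A)·‖δb‖/‖b‖ = 0.6409
solve Ax = b  →  x = [-18.9760 -63.6320]
‖b‖ = 5.6569, ‖x‖ = 66.4012
with δb = [0.0202 0.0084], A·Δx = δb → ‖Δx‖ = 0.3626
dividing the unrounded norms, ‖Δx‖/‖x‖ = 0.0055
so the bound overstates the realised error by a factor of ≈ 117.3819 (computed from the unrounded values)


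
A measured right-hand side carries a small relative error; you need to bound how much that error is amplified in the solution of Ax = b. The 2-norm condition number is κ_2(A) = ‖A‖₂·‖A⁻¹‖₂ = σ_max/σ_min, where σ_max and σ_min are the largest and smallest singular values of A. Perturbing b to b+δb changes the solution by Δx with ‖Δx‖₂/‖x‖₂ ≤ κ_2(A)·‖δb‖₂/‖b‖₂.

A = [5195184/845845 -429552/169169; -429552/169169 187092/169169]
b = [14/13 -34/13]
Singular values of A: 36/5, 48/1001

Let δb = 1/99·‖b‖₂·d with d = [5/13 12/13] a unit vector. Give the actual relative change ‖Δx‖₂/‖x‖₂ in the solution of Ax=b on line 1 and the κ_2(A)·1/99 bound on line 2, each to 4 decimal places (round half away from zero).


σ_max = 36/5, σ_min = 48/1001
condition number: (36/5) ÷ (48/1001) = 150.1500
κ_2(A)·‖δb‖/‖b‖ = 1.5167
solve Ax = b  →  x = [-15.7853 -38.6068]
‖b‖₂ = 2.8284 and ‖x‖₂ = 41.7093
Δx = A⁻¹·δb where δb = 1/99·2.8284·d; ‖Δx‖ = 0.5958
realised ‖Δx‖/‖x‖ = 0.0143
so the bound overstates the realised error by a factor of ≈ 106.1744 (computed from the unrounded values)

0.0143
1.5167


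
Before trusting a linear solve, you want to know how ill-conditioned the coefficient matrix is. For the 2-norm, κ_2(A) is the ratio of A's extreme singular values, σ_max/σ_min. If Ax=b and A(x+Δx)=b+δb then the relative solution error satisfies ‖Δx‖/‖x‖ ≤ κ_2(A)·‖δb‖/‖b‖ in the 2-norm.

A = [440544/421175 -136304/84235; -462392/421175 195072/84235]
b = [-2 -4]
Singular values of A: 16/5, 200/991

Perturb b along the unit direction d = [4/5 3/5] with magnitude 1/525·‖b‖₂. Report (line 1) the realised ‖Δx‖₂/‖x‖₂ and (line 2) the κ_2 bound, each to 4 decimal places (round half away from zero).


0.0021
0.0302

largest singular value 16/5, smallest 200/991
κ = σ_max/σ_min = (16/5)/(200/991) = 15.8560
κ_2(A)·‖δb‖/‖b‖ = 0.0302
solve Ax = b  →  x = [-17.1941 -9.8785]
2-norm of b is 4.4721; of x, 19.8299
δb = ε·‖b‖·d = [0.0068 0.0051]; solving A·Δx = δb gives ‖Δx‖ = 0.0422
relative error = 0.0021
realised/bound (from unrounded values) ≈ 0.0705


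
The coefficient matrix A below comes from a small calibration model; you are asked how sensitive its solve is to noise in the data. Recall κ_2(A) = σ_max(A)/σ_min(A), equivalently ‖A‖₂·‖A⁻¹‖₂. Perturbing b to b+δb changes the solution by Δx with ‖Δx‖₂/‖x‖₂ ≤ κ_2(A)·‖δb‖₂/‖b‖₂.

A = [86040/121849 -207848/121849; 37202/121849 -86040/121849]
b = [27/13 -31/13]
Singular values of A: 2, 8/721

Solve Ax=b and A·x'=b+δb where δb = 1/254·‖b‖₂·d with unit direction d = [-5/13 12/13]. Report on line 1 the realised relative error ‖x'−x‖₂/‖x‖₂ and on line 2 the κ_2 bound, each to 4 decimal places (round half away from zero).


largest singular value 2, smallest 8/721
condition number: 2 ÷ (8/721) = 180.2500
κ_2(A)·‖δb‖/‖b‖ = 0.7096
solve Ax = b  →  x = [-249.3846 -104.4519]
2-norm of b is 3.1623; of x, 270.3755
with δb = [-0.0048 0.0115], A·Δx = δb → ‖Δx‖ = 1.1220
realised ‖Δx‖/‖x‖ = 0.0041
tightness: 0.0041 against a bound of 0.7096 (unrounded ratio ≈ 0.0058)

0.0041
0.7096


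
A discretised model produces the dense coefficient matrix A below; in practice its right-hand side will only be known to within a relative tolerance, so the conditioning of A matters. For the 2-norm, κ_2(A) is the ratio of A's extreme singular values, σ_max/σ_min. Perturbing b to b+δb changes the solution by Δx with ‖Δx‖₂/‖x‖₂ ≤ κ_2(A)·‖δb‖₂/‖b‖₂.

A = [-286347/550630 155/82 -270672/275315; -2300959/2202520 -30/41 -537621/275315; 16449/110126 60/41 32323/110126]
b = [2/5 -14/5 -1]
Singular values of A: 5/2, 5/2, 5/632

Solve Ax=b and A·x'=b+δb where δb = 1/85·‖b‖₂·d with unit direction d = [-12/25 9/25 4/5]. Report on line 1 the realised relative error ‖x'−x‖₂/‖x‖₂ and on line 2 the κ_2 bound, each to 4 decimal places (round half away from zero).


largest singular value 5/2, smallest 5/632
κ = σ_max/σ_min = (5/2)/(5/632) = 316.0000
κ_2(A)·‖δb‖/‖b‖ = 3.7176
solve Ax = b  →  x = [223.4674 0.2146 -118.1986]
‖b‖ = 3.0000, ‖x‖ = 252.8016
Δx = A⁻¹·δb where δb = 1/85·3.0000·d; ‖Δx‖ = 4.4612
dividing the unrounded norms, ‖Δx‖/‖x‖ = 0.0176
so the bound overstates the realised error by a factor of ≈ 210.6680 (computed from the unrounded values)

0.0176
3.7176


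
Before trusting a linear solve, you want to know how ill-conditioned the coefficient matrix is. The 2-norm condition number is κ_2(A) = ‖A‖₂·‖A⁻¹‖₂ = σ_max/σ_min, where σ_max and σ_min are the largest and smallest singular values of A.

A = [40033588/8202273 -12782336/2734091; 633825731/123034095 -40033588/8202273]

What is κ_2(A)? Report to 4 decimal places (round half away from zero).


M = AᵀA = [906468365175121/17999272928025 -57552726478268/1199951528535; -57552726478268/1199951528535 3654198799888/79996768569]. tr(M)=2055485249881/21402227025, det(M)=1475789056/21402227025
eigenvalues of AᵀA: λ = (tr ± √(tr²−4·det))/2 = 2401/25, 614656/856089081
κ_2(A) = √(λ_max/λ_min) = √((2401/25) / (614656/856089081)) = 365.7375

365.7375


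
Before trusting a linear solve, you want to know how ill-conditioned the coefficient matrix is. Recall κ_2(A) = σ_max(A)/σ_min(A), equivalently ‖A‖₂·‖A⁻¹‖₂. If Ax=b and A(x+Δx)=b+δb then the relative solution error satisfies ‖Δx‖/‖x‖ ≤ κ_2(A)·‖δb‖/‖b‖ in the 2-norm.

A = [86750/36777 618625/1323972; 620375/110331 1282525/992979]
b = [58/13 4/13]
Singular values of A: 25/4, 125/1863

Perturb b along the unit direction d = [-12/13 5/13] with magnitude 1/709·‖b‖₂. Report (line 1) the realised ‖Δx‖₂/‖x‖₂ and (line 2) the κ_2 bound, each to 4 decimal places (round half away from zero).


σ_max = 25/4, σ_min = 125/1863
κ_2(A) = (25/4) / (125/1863) = 93.1500
bound on ‖Δx‖/‖x‖: κ·ε = 93.1500·1/709 = 0.1314
solve Ax = b  →  x = [13.3986 -58.0917]
2-norm of b is 4.4721; of x, 59.6169
re-solving with b+δb shifts x by Δx of norm 0.0940
dividing the unrounded norms, ‖Δx‖/‖x‖ = 0.0016
so the bound overstates the realised error by a factor of ≈ 83.3171 (computed from the unrounded values)

0.0016
0.1314


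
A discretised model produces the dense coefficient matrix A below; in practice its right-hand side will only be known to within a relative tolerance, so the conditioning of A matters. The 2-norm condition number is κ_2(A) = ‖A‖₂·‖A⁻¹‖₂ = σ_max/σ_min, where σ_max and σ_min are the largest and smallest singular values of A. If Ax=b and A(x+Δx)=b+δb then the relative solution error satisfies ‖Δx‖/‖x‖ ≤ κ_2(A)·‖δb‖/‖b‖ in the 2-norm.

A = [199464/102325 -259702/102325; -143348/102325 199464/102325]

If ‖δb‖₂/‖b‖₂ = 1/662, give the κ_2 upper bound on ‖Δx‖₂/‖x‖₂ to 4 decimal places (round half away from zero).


0.0989

M = AᵀA = [2413381456/418816225 -3215758608/418816225; -3215758608/418816225 4289240644/418816225]. tr(M)=268104884/16752649, det(M)=1000000/16752649
solving λ² − 268104884/16752649·λ + 1000000/16752649 = 0 gives λ = 16, 62500/16752649
κ = σ_max/σ_min = 4/(250/4093) = 65.4880
κ_2(A)·‖δb‖/‖b‖ = 0.0989


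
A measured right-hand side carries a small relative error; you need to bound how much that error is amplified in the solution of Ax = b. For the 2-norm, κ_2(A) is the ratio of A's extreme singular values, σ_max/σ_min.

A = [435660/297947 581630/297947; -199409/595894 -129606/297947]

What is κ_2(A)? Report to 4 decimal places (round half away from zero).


M = AᵀA = [475290001/211237156 158426667/52809289; 158426667/52809289 211238056/52809289]. tr(M)=1320242225/211237156, det(M)=15625/52809289
char-poly roots: 25/4 and 2500/52809289
σ_max=√(25/4)=(5/2), σ_min=√(2500/52809289)=(50/7267) → κ = 363.3500

363.3500


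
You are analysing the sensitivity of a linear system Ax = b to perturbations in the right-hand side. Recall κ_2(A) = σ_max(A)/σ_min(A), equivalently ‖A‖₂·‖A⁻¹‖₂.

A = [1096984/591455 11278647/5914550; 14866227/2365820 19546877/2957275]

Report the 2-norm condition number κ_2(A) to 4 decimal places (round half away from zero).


M = AᵀA = [9610347502225/223884170896 2522666409795/55971042724; 2522666409795/55971042724 2648847167941/55971042724]. tr(M)=24025845629/266211856, det(M)=81450625/1064847424
eigenvalues of AᵀA: λ = (tr ± √(tr²−4·det))/2 = 361/4, 225625/266211856
κ = σ_max/σ_min = (19/2)/(475/16316) = 326.3200

326.3200


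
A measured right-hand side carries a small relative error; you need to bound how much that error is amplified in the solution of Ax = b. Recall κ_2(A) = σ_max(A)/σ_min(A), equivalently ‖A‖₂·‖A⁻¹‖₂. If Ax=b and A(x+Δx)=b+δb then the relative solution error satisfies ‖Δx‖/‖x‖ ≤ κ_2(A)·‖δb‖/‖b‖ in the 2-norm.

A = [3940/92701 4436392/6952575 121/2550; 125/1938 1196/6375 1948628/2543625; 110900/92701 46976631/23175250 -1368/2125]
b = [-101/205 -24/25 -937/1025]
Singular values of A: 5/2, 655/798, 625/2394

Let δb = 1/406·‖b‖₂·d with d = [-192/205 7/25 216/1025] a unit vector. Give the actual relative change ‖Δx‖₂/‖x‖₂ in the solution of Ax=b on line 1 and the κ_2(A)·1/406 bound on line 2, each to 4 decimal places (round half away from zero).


0.0104
0.0236

σ_max = 5/2, σ_min = 625/2394
κ_2(A) = (5/2) / (625/2394) = 9.5760
worst-case relative error ≤ 9.5760 × 1/406 = 0.0236
solve Ax = b  →  x = [-0.1882 -0.6800 -1.0708]
2-norm of b is 1.4142; of x, 1.2823
re-solving with b+δb shifts x by Δx of norm 0.0133
dividing the unrounded norms, ‖Δx‖/‖x‖ = 0.0104
tightness: 0.0104 against a bound of 0.0236 (unrounded ratio ≈ 0.4411)


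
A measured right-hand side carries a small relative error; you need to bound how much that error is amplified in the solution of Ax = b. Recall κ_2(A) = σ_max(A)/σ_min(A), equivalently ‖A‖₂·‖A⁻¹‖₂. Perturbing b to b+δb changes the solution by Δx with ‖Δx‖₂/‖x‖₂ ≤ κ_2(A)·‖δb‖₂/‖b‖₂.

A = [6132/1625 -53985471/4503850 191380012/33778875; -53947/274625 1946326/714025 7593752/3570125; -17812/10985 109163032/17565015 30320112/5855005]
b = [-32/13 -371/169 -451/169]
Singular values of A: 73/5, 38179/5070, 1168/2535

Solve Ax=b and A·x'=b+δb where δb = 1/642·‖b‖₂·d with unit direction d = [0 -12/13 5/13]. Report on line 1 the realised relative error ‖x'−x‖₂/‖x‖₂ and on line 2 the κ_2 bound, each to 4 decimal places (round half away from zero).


σ_max = 73/5, σ_min = 1168/2535
κ = σ_max/σ_min = (73/5)/(1168/2535) = 31.6875
perturbation bound = 31.6875·1/642 = 0.0494
solve Ax = b  →  x = [-2.1027 -0.6453 -0.3993]
‖b‖₂ = 4.2426 and ‖x‖₂ = 2.2355
re-solving with b+δb shifts x by Δx of norm 0.0143
realised ‖Δx‖/‖x‖ = 0.0064
tightness: 0.0064 against a bound of 0.0494 (unrounded ratio ≈ 0.1300)

0.0064
0.0494


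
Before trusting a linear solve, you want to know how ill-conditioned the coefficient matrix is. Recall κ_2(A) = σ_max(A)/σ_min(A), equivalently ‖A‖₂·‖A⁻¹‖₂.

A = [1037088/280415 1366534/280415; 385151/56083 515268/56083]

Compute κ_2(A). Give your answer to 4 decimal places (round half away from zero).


329.9000

M = AᵀA = [16553923321/272085025 22071334428/272085025; 22071334428/272085025 29428868404/272085025]. tr(M)=1839311669/10883401, det(M)=2856100/10883401
solving λ² − 1839311669/10883401·λ + 2856100/10883401 = 0 gives λ = 169, 16900/10883401
κ = σ_max/σ_min = 13/(130/3299) = 329.9000


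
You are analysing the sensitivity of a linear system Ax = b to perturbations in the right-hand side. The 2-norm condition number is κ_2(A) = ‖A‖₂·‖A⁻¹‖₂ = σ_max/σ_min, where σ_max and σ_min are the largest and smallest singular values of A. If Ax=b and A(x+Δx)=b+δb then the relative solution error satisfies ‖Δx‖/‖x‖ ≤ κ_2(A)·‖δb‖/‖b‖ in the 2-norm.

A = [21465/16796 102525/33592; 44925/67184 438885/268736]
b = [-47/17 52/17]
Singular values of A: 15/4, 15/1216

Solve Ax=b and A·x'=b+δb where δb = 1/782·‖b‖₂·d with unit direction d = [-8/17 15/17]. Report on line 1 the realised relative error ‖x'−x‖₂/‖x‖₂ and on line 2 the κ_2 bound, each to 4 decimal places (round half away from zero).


0.0013
0.3887

σ_max = 15/4, σ_min = 15/1216
κ_2(A) = (15/4) / (15/1216) = 304.0000
worst-case relative error ≤ 304.0000 × 1/782 = 0.3887
solve Ax = b  →  x = [-299.4256 124.4718]
‖b‖ = 4.1231, ‖x‖ = 324.2668
Δx = A⁻¹·δb where δb = 1/782·4.1231·d; ‖Δx‖ = 0.4274
dividing the unrounded norms, ‖Δx‖/‖x‖ = 0.0013
realised/bound (from unrounded values) ≈ 0.0034


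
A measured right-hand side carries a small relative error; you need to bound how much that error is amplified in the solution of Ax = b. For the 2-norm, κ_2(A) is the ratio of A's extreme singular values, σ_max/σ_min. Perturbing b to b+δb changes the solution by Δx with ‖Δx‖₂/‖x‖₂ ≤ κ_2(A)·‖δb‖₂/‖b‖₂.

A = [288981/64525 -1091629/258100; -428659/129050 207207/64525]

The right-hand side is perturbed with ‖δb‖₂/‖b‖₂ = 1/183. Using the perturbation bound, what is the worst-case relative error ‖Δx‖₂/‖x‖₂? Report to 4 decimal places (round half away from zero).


0.9727

M = AᵀA = [20711544469/666156100 -3944818647/133231220; -3944818647/133231220 75144389089/2664624400]. tr(M)=37572073/633680, det(M)=35153041/316840000
eigenvalues of AᵀA: λ = (tr ± √(tr²−4·det))/2 = 5929/100, 5929/3168400
so κ_2 = √((5929/100) / (5929/3168400)) = 178.0000
bound on ‖Δx‖/‖x‖: κ·ε = 178.0000·1/183 = 0.9727


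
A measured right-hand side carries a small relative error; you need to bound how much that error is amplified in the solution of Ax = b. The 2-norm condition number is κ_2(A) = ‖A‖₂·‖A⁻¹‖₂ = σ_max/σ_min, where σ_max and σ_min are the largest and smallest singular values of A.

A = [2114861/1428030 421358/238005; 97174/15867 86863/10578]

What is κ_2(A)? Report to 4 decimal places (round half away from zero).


83.5920

M = AᵀA = [48161336041/1213128900 5349132824/101094075; 5349132824/101094075 9511696201/134792100]. tr(M)=2675332037/24262578, det(M)=37515625/21566736
char-poly roots: 441/4 and 765625/48525156
so κ_2 = √((441/4) / (765625/48525156)) = 83.5920


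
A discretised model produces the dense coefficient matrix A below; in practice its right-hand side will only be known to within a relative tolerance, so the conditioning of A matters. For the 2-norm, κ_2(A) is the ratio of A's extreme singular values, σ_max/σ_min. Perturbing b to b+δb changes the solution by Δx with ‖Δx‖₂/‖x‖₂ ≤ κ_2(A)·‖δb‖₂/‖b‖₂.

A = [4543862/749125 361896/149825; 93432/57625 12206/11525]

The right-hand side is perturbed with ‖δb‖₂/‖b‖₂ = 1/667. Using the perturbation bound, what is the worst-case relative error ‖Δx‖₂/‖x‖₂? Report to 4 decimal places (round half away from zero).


M = AᵀA = [35395158244/897901225 2939421312/179580245; 2939421312/179580245 249835876/35916049]. tr(M)=246396776/5313025, det(M)=1336336/212521
solving λ² − 246396776/5313025·λ + 1336336/212521 = 0 gives λ = 1156/25, 28900/212521
κ = σ_max/σ_min = (34/5)/(170/461) = 18.4400
perturbation bound = 18.4400·1/667 = 0.0276

0.0276


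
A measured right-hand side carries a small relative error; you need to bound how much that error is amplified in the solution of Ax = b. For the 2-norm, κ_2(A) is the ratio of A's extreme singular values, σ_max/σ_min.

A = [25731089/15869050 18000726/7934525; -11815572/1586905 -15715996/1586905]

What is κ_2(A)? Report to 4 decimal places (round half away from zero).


AᵀA = [8698907263441/149807702500 2899420701147/37451925625; 2899420701147/37451925625 3866055558196/37451925625]; tr = 966525179849/5992308100, det = 1040578564/1498077025
λ_max, λ_min = (966525179849/5992308100 ± √934071155804417898568401/35907756365325610000)/2 = 16129/100, 258064/59923081
σ_max=√(16129/100)=(127/10), σ_min=√(258064/59923081)=(508/7741) → κ = 193.5250

193.5250


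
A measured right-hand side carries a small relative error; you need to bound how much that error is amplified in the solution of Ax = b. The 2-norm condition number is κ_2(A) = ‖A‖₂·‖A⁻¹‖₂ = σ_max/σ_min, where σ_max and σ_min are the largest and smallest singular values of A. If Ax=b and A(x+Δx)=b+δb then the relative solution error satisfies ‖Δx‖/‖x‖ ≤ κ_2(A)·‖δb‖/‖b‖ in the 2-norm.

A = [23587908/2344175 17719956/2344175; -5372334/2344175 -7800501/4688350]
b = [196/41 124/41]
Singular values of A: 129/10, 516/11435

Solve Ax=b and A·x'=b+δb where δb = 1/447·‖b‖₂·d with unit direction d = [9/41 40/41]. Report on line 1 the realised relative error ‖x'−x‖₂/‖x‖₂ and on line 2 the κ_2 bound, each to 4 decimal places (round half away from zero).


from the listed singular values, σ₁ = 129/10, σ_n = 516/11435
κ = σ_max/σ_min = (129/10)/(516/11435) = 285.8750
bound on ‖Δx‖/‖x‖: κ·ε = 285.8750·1/447 = 0.6395
solve Ax = b  →  x = [-52.9380 71.1008]
2-norm of b is 5.6569; of x, 88.6440
re-solving with b+δb shifts x by Δx of norm 0.2804
dividing the unrounded norms, ‖Δx‖/‖x‖ = 0.0032
so the bound overstates the realised error by a factor of ≈ 202.1454 (computed from the unrounded values)

0.0032
0.6395


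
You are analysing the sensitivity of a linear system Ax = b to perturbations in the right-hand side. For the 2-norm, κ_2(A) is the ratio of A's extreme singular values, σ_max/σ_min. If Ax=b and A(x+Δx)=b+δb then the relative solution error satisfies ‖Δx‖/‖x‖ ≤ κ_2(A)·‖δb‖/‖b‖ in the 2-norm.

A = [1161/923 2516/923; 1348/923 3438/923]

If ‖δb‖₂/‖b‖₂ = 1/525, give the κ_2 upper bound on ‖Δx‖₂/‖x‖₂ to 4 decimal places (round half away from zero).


0.0676

form AᵀA = [3165025/851929 7555500/851929; 7555500/851929 18150100/851929] with trace 126125/5041 and determinant 2500/5041
char-poly roots: 25 and 100/5041
σ_max=√25=5, σ_min=√(100/5041)=(10/71) → κ = 35.5000
worst-case relative error ≤ 35.5000 × 1/525 = 0.0676


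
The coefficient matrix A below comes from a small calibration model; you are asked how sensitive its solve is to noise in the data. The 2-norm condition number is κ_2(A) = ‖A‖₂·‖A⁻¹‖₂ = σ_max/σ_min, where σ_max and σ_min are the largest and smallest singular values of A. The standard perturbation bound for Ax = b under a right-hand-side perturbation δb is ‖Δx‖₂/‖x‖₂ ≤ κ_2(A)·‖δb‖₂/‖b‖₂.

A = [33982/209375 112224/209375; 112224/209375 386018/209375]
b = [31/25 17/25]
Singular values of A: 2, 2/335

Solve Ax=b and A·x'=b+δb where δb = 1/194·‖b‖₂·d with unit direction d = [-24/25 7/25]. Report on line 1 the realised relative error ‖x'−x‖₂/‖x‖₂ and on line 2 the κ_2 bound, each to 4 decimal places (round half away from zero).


0.0073
1.7268

from the listed singular values, σ₁ = 2, σ_n = 2/335
condition number: 2 ÷ (2/335) = 335.0000
perturbation bound = 335.0000·1/194 = 1.7268
solve Ax = b  →  x = [160.9400 -46.4200]
2-norm of b is 1.4142; of x, 167.5007
re-solving with b+δb shifts x by Δx of norm 1.2210
realised ‖Δx‖/‖x‖ = 0.0073
realised/bound (from unrounded values) ≈ 0.0042
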